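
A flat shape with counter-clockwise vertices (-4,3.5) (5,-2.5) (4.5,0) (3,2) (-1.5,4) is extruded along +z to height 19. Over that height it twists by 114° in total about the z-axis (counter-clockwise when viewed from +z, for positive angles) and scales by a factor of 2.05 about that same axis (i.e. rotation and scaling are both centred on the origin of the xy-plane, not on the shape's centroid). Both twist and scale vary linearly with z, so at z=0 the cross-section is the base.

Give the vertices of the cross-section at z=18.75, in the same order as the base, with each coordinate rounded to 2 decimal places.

t = z/height = 18.75/19 = 0.986842
s = 1 + (scale-1)·z/height = 1 + (2.05-1)·18.75/19 = 2.036184
θ = twist·z/height = 114°·18.75/19 = 112.5000° = 1.963495 rad
cos θ = -0.382683, sin θ = 0.923880 (intermediates below are computed at full precision and shown rounded to 5 d.p.)
v1: (-4,3.5) → rotate → (-1.70284,-5.03491) → ×s → (-3.46731,-10.25200) → (-3.47,-10.25)
v2: (5,-2.5) → rotate → (0.39628,5.57611) → ×s → (0.80690,11.35398) → (0.81,11.35)
v3: (4.5,0) → rotate → (-1.72208,4.15746) → ×s → (-3.50646,8.46535) → (-3.51,8.47)
v4: (3,2) → rotate → (-2.99581,2.00627) → ×s → (-6.10002,4.08514) → (-6.10,4.09)
v5: (-1.5,4) → rotate → (-3.12149,-2.91655) → ×s → (-6.35593,-5.93864) → (-6.36,-5.94)

Cross-section at z=18.75: (-3.47,-10.25) (0.81,11.35) (-3.51,8.47) (-6.10,4.09) (-6.36,-5.94)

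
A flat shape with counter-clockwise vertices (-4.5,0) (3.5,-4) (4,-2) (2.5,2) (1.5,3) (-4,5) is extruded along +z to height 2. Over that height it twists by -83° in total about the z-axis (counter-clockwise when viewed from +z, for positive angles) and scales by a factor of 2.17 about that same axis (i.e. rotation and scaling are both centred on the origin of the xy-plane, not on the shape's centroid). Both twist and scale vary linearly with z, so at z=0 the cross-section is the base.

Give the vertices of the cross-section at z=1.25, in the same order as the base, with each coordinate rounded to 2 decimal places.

Cross-section at z=1.25: (-4.81,6.13) (-1.71,-9.04) (1.55,-7.59) (5.40,-1.27) (5.69,1.16) (2.53,10.79)

t = z/height = 1.25/2 = 0.625
s = 1 + (scale-1)·z/height = 1 + (2.17-1)·1.25/2 = 1.731250
θ = twist·z/height = -83°·1.25/2 = -51.8750° = -0.905390 rad
cos θ = 0.617379, sin θ = -0.786666 (intermediates below are computed at full precision and shown rounded to 5 d.p.)
v1: (-4.5,0) → rotate → (-2.77821,3.54000) → ×s → (-4.80977,6.12862) → (-4.81,6.13)
v2: (3.5,-4) → rotate → (-0.98584,-5.22285) → ×s → (-1.70673,-9.04205) → (-1.71,-9.04)
v3: (4,-2) → rotate → (0.89619,-4.38142) → ×s → (1.55152,-7.58534) → (1.55,-7.59)
v4: (2.5,2) → rotate → (3.11678,-0.73191) → ×s → (5.39592,-1.26711) → (5.40,-1.27)
v5: (1.5,3) → rotate → (3.28607,0.67214) → ×s → (5.68900,1.16364) → (5.69,1.16)
v6: (-4,5) → rotate → (1.46381,6.23356) → ×s → (2.53422,10.79185) → (2.53,10.79)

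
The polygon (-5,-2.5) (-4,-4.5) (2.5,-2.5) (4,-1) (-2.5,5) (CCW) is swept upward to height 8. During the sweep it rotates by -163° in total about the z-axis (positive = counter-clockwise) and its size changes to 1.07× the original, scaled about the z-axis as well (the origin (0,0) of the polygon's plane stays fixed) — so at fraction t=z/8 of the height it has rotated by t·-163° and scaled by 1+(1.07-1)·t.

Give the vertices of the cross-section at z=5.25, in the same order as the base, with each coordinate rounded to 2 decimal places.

t = z/height = 5.25/8 = 0.65625
s = 1 + (scale-1)·z/height = 1 + (1.07-1)·5.25/8 = 1.045938
θ = twist·z/height = -163°·5.25/8 = -106.9688° = -1.866957 rad
cos θ = -0.291850, sin θ = -0.956464 (intermediates below are computed at full precision and shown rounded to 5 d.p.)
v1: (-5,-2.5) → rotate → (-0.93191,5.51195) → ×s → (-0.97472,5.76515) → (-0.97,5.77)
v2: (-4,-4.5) → rotate → (-3.13669,5.13918) → ×s → (-3.28078,5.37526) → (-3.28,5.38)
v3: (2.5,-2.5) → rotate → (-3.12079,-1.66153) → ×s → (-3.26415,-1.73786) → (-3.26,-1.74)
v4: (4,-1) → rotate → (-2.12386,-3.53401) → ×s → (-2.22143,-3.69635) → (-2.22,-3.70)
v5: (-2.5,5) → rotate → (5.51195,0.93191) → ×s → (5.76515,0.97472) → (5.77,0.97)

Cross-section at z=5.25: (-0.97,5.77) (-3.28,5.38) (-3.26,-1.74) (-2.22,-3.70) (5.77,0.97)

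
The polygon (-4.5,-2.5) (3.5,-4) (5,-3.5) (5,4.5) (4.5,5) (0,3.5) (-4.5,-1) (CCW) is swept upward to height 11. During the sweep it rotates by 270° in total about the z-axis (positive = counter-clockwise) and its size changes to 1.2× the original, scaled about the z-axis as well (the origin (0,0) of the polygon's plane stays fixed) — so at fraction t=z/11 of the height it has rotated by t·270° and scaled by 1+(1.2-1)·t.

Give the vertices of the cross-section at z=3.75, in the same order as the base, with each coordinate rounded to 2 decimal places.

t = z/height = 3.75/11 = 0.340909
s = 1 + (scale-1)·z/height = 1 + (1.2-1)·3.75/11 = 1.068182
θ = twist·z/height = 270°·3.75/11 = 92.0455° = 1.606496 rad
cos θ = -0.035692, sin θ = 0.999363 (intermediates below are computed at full precision and shown rounded to 5 d.p.)
v1: (-4.5,-2.5) → rotate → (2.65902,-4.40790) → ×s → (2.84032,-4.70844) → (2.84,-4.71)
v2: (3.5,-4) → rotate → (3.87253,3.64054) → ×s → (4.13656,3.88876) → (4.14,3.89)
v3: (5,-3.5) → rotate → (3.31931,5.12174) → ×s → (3.54562,5.47095) → (3.55,5.47)
v4: (5,4.5) → rotate → (-4.67559,4.83620) → ×s → (-4.99438,5.16594) → (-4.99,5.17)
v5: (4.5,5) → rotate → (-5.15743,4.31867) → ×s → (-5.50907,4.61313) → (-5.51,4.61)
v6: (0,3.5) → rotate → (-3.49777,-0.12492) → ×s → (-3.73625,-0.13344) → (-3.74,-0.13)
v7: (-4.5,-1) → rotate → (1.15998,-4.46144) → ×s → (1.23907,-4.76563) → (1.24,-4.77)

Cross-section at z=3.75: (2.84,-4.71) (4.14,3.89) (3.55,5.47) (-4.99,5.17) (-5.51,4.61) (-3.74,-0.13) (1.24,-4.77)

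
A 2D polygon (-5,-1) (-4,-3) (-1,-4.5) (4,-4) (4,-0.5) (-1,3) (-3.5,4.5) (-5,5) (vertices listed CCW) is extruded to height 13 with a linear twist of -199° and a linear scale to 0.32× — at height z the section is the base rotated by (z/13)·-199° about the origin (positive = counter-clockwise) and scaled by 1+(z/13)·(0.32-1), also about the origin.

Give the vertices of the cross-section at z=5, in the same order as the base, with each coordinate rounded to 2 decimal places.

t = z/height = 5/13 = 0.384615
s = 1 + (scale-1)·z/height = 1 + (0.32-1)·5/13 = 0.738462
θ = twist·z/height = -199°·5/13 = -76.5385° = -1.335848 rad
cos θ = 0.232793, sin θ = -0.972526 (intermediates below are computed at full precision and shown rounded to 5 d.p.)
v1: (-5,-1) → rotate → (-2.13649,4.62984) → ×s → (-1.57772,3.41896) → (-1.58,3.42)
v2: (-4,-3) → rotate → (-3.84875,3.19173) → ×s → (-2.84215,2.35697) → (-2.84,2.36)
v3: (-1,-4.5) → rotate → (-4.60916,-0.07504) → ×s → (-3.40369,-0.05541) → (-3.40,-0.06)
v4: (4,-4) → rotate → (-2.95894,-4.82128) → ×s → (-2.18506,-3.56033) → (-2.19,-3.56)
v5: (4,-0.5) → rotate → (0.44491,-4.00650) → ×s → (0.32855,-2.95865) → (0.33,-2.96)
v6: (-1,3) → rotate → (2.68479,1.67090) → ×s → (1.98261,1.23390) → (1.98,1.23)
v7: (-3.5,4.5) → rotate → (3.56159,4.45141) → ×s → (2.63010,3.28719) → (2.63,3.29)
v8: (-5,5) → rotate → (3.69867,6.02659) → ×s → (2.73132,4.45041) → (2.73,4.45)

Cross-section at z=5: (-1.58,3.42) (-2.84,2.36) (-3.40,-0.06) (-2.19,-3.56) (0.33,-2.96) (1.98,1.23) (2.63,3.29) (2.73,4.45)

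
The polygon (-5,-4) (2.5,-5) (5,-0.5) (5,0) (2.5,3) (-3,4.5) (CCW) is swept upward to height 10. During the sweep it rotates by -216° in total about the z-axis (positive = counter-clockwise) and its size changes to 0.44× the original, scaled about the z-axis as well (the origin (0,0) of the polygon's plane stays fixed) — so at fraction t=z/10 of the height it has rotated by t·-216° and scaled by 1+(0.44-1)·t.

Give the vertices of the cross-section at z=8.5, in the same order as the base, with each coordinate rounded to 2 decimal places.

t = z/height = 8.5/10 = 0.85
s = 1 + (scale-1)·z/height = 1 + (0.44-1)·8.5/10 = 0.524000
θ = twist·z/height = -216°·8.5/10 = -183.6000° = -3.204425 rad
cos θ = -0.998027, sin θ = 0.062791 (intermediates below are computed at full precision and shown rounded to 5 d.p.)
v1: (-5,-4) → rotate → (5.24130,3.67815) → ×s → (2.74644,1.92735) → (2.75,1.93)
v2: (2.5,-5) → rotate → (-2.18111,5.14711) → ×s → (-1.14290,2.69709) → (-1.14,2.70)
v3: (5,-0.5) → rotate → (-4.95874,0.81297) → ×s → (-2.59838,0.42599) → (-2.60,0.43)
v4: (5,0) → rotate → (-4.99013,0.31395) → ×s → (-2.61483,0.16451) → (-2.61,0.16)
v5: (2.5,3) → rotate → (-2.68344,-2.83710) → ×s → (-1.40612,-1.48664) → (-1.41,-1.49)
v6: (-3,4.5) → rotate → (2.71152,-4.67949) → ×s → (1.42084,-2.45205) → (1.42,-2.45)

Cross-section at z=8.5: (2.75,1.93) (-1.14,2.70) (-2.60,0.43) (-2.61,0.16) (-1.41,-1.49) (1.42,-2.45)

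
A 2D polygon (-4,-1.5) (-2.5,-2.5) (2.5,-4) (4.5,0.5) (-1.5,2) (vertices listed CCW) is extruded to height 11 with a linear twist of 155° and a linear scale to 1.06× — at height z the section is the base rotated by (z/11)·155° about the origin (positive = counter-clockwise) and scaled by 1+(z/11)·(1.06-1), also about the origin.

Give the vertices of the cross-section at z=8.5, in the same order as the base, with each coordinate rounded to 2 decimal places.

Cross-section at z=8.5: (3.44,-2.85) (3.57,-0.97) (2.33,4.35) (-2.79,3.83) (-1.04,-2.40)

t = z/height = 8.5/11 = 0.772727
s = 1 + (scale-1)·z/height = 1 + (1.06-1)·8.5/11 = 1.046364
θ = twist·z/height = 155°·8.5/11 = 119.7727° = 2.090428 rad
cos θ = -0.496561, sin θ = 0.868002 (intermediates below are computed at full precision and shown rounded to 5 d.p.)
v1: (-4,-1.5) → rotate → (3.28825,-2.72717) → ×s → (3.44070,-2.85361) → (3.44,-2.85)
v2: (-2.5,-2.5) → rotate → (3.41141,-0.92860) → ×s → (3.56957,-0.97166) → (3.57,-0.97)
v3: (2.5,-4) → rotate → (2.23061,4.15625) → ×s → (2.33402,4.34895) → (2.33,4.35)
v4: (4.5,0.5) → rotate → (-2.66852,3.65773) → ×s → (-2.79225,3.82731) → (-2.79,3.83)
v5: (-1.5,2) → rotate → (-0.99116,-2.29512) → ×s → (-1.03712,-2.40153) → (-1.04,-2.40)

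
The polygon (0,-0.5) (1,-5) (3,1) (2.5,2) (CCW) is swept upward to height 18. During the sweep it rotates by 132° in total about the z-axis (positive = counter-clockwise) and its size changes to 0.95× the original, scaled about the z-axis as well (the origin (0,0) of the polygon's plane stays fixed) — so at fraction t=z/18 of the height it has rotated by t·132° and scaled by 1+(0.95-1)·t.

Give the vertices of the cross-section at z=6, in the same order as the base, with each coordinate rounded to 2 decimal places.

Cross-section at z=6: (0.34,-0.35) (4.12,-2.85) (1.44,2.76) (0.40,3.12)

t = z/height = 6/18 = 0.333333
s = 1 + (scale-1)·z/height = 1 + (0.95-1)·6/18 = 0.983333
θ = twist·z/height = 132°·6/18 = 44.0000° = 0.767945 rad
cos θ = 0.719340, sin θ = 0.694658 (intermediates below are computed at full precision and shown rounded to 5 d.p.)
v1: (0,-0.5) → rotate → (0.34733,-0.35967) → ×s → (0.34154,-0.35368) → (0.34,-0.35)
v2: (1,-5) → rotate → (4.19263,-2.90204) → ×s → (4.12275,-2.85367) → (4.12,-2.85)
v3: (3,1) → rotate → (1.46336,2.80331) → ×s → (1.43897,2.75659) → (1.44,2.76)
v4: (2.5,2) → rotate → (0.40903,3.17533) → ×s → (0.40222,3.12240) → (0.40,3.12)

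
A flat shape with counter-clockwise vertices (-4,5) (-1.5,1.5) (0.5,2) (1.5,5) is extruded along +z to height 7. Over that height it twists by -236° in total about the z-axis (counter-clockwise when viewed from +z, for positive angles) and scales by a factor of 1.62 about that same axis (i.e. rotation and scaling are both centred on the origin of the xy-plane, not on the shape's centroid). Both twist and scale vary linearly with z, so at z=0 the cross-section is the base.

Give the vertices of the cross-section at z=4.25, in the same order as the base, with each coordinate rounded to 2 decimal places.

Cross-section at z=4.25: (8.53,-2.23) (2.89,-0.42) (1.09,-2.62) (2.46,-6.75)

t = z/height = 4.25/7 = 0.607143
s = 1 + (scale-1)·z/height = 1 + (1.62-1)·4.25/7 = 1.376429
θ = twist·z/height = -236°·4.25/7 = -143.2857° = -2.500807 rad
cos θ = -0.801627, sin θ = -0.597825 (intermediates below are computed at full precision and shown rounded to 5 d.p.)
v1: (-4,5) → rotate → (6.19563,-1.61683) → ×s → (8.52784,-2.22546) → (8.53,-2.23)
v2: (-1.5,1.5) → rotate → (2.09918,-0.30570) → ×s → (2.88937,-0.42078) → (2.89,-0.42)
v3: (0.5,2) → rotate → (0.79484,-1.90217) → ×s → (1.09404,-2.61820) → (1.09,-2.62)
v4: (1.5,5) → rotate → (1.78669,-4.90487) → ×s → (2.45924,-6.75120) → (2.46,-6.75)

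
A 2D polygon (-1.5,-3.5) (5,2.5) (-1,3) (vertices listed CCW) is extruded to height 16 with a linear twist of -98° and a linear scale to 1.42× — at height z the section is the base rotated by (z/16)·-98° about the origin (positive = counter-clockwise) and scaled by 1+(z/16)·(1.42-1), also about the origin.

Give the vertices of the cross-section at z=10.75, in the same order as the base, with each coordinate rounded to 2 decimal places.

Cross-section at z=10.75: (-4.88,-0.08) (5.55,-4.54) (2.99,2.74)

t = z/height = 10.75/16 = 0.671875
s = 1 + (scale-1)·z/height = 1 + (1.42-1)·10.75/16 = 1.282188
θ = twist·z/height = -98°·10.75/16 = -65.8438° = -1.149190 rad
cos θ = 0.409226, sin θ = -0.912433 (intermediates below are computed at full precision and shown rounded to 5 d.p.)
v1: (-1.5,-3.5) → rotate → (-3.80735,-0.06364) → ×s → (-4.88174,-0.08160) → (-4.88,-0.08)
v2: (5,2.5) → rotate → (4.32721,-3.53910) → ×s → (5.54830,-4.53779) → (5.55,-4.54)
v3: (-1,3) → rotate → (2.32807,2.14011) → ×s → (2.98503,2.74403) → (2.99,2.74)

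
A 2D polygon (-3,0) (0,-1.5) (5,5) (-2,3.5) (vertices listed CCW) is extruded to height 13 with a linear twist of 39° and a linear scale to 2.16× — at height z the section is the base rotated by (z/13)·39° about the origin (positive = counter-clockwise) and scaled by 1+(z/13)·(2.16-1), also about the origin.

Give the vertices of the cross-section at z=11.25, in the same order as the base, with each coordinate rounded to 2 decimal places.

Cross-section at z=11.25: (-5.00,-3.34) (1.67,-2.50) (2.76,13.90) (-7.23,3.60)

t = z/height = 11.25/13 = 0.865385
s = 1 + (scale-1)·z/height = 1 + (2.16-1)·11.25/13 = 2.003846
θ = twist·z/height = 39°·11.25/13 = 33.7500° = 0.589049 rad
cos θ = 0.831470, sin θ = 0.555570 (intermediates below are computed at full precision and shown rounded to 5 d.p.)
v1: (-3,0) → rotate → (-2.49441,-1.66671) → ×s → (-4.99841,-3.33983) → (-5.00,-3.34)
v2: (0,-1.5) → rotate → (0.83336,-1.24720) → ×s → (1.66992,-2.49921) → (1.67,-2.50)
v3: (5,5) → rotate → (1.37950,6.93520) → ×s → (2.76430,13.89707) → (2.76,13.90)
v4: (-2,3.5) → rotate → (-3.60744,1.79900) → ×s → (-7.22874,3.60493) → (-7.23,3.60)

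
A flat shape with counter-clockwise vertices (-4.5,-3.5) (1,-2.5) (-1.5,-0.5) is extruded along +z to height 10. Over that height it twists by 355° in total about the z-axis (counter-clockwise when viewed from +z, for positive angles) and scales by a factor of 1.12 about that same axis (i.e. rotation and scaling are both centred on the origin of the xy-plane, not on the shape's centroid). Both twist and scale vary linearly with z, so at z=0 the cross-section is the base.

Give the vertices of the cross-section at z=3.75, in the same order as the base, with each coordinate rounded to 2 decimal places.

t = z/height = 3.75/10 = 0.375
s = 1 + (scale-1)·z/height = 1 + (1.12-1)·3.75/10 = 1.045000
θ = twist·z/height = 355°·3.75/10 = 133.1250° = 2.323470 rad
cos θ = -0.683592, sin θ = 0.729864 (intermediates below are computed at full precision and shown rounded to 5 d.p.)
v1: (-4.5,-3.5) → rotate → (5.63069,-0.89182) → ×s → (5.88407,-0.93195) → (5.88,-0.93)
v2: (1,-2.5) → rotate → (1.14107,2.43884) → ×s → (1.19242,2.54859) → (1.19,2.55)
v3: (-1.5,-0.5) → rotate → (1.39032,-0.75300) → ×s → (1.45288,-0.78688) → (1.45,-0.79)

Cross-section at z=3.75: (5.88,-0.93) (1.19,2.55) (1.45,-0.79)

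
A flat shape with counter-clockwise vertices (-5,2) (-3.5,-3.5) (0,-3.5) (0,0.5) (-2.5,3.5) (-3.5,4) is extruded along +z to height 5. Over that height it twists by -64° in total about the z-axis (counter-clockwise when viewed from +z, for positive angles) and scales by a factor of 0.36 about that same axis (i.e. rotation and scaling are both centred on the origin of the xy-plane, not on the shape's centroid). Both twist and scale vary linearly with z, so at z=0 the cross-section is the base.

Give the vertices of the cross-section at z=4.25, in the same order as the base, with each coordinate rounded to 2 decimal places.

Cross-section at z=4.25: (-0.59,2.38) (-2.23,0.37) (-1.30,-0.93) (0.19,0.13) (0.63,1.86) (0.55,2.36)

t = z/height = 4.25/5 = 0.85
s = 1 + (scale-1)·z/height = 1 + (0.36-1)·4.25/5 = 0.456000
θ = twist·z/height = -64°·4.25/5 = -54.4000° = -0.949459 rad
cos θ = 0.582123, sin θ = -0.813101 (intermediates below are computed at full precision and shown rounded to 5 d.p.)
v1: (-5,2) → rotate → (-1.28441,5.22975) → ×s → (-0.58569,2.38477) → (-0.59,2.38)
v2: (-3.5,-3.5) → rotate → (-4.88328,0.80842) → ×s → (-2.22678,0.36864) → (-2.23,0.37)
v3: (0,-3.5) → rotate → (-2.84585,-2.03743) → ×s → (-1.29771,-0.92907) → (-1.30,-0.93)
v4: (0,0.5) → rotate → (0.40655,0.29106) → ×s → (0.18539,0.13272) → (0.19,0.13)
v5: (-2.5,3.5) → rotate → (1.39055,4.07018) → ×s → (0.63409,1.85600) → (0.63,1.86)
v6: (-3.5,4) → rotate → (1.21497,5.17434) → ×s → (0.55403,2.35950) → (0.55,2.36)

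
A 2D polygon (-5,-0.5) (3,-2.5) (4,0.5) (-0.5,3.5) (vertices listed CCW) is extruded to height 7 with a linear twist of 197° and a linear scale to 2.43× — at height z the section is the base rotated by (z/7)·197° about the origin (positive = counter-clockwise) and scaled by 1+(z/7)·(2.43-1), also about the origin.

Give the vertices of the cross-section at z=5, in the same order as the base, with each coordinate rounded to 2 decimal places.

t = z/height = 5/7 = 0.714286
s = 1 + (scale-1)·z/height = 1 + (2.43-1)·5/7 = 2.021429
θ = twist·z/height = 197°·5/7 = 140.7143° = 2.455928 rad
cos θ = -0.773998, sin θ = 0.633188 (intermediates below are computed at full precision and shown rounded to 5 d.p.)
v1: (-5,-0.5) → rotate → (4.18658,-2.77894) → ×s → (8.46288,-5.61743) → (8.46,-5.62)
v2: (3,-2.5) → rotate → (-0.73902,3.83456) → ×s → (-1.49389,7.75129) → (-1.49,7.75)
v3: (4,0.5) → rotate → (-3.41259,2.14575) → ×s → (-6.89830,4.33749) → (-6.90,4.34)
v4: (-0.5,3.5) → rotate → (-1.82916,-3.02559) → ×s → (-3.69751,-6.11601) → (-3.70,-6.12)

Cross-section at z=5: (8.46,-5.62) (-1.49,7.75) (-6.90,4.34) (-3.70,-6.12)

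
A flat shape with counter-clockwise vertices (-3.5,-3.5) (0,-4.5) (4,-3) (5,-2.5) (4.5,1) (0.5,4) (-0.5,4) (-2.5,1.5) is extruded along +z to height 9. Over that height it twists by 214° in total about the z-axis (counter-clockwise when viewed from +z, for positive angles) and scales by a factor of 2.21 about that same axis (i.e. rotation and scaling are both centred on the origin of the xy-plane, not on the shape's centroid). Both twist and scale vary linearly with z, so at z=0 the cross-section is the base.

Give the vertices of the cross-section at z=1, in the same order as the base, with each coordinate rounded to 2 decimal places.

Cross-section at z=1: (-2.03,-5.23) (2.06,-4.67) (5.52,-1.28) (6.33,-0.31) (4.21,3.10) (-1.31,4.38) (-2.35,3.92) (-3.28,0.41)

t = z/height = 1/9 = 0.111111
s = 1 + (scale-1)·z/height = 1 + (2.21-1)·1/9 = 1.134444
θ = twist·z/height = 214°·1/9 = 23.7778° = 0.415001 rad
cos θ = 0.915116, sin θ = 0.403190 (intermediates below are computed at full precision and shown rounded to 5 d.p.)
v1: (-3.5,-3.5) → rotate → (-1.79174,-4.61407) → ×s → (-2.03263,-5.23441) → (-2.03,-5.23)
v2: (0,-4.5) → rotate → (1.81436,-4.11802) → ×s → (2.05829,-4.67167) → (2.06,-4.67)
v3: (4,-3) → rotate → (4.87004,-1.13259) → ×s → (5.52478,-1.28486) → (5.52,-1.28)
v4: (5,-2.5) → rotate → (5.58356,-0.27184) → ×s → (6.33423,-0.30839) → (6.33,-0.31)
v5: (4.5,1) → rotate → (3.71483,2.72947) → ×s → (4.21427,3.09644) → (4.21,3.10)
v6: (0.5,4) → rotate → (-1.15520,3.86206) → ×s → (-1.31051,4.38129) → (-1.31,4.38)
v7: (-0.5,4) → rotate → (-2.07032,3.45887) → ×s → (-2.34866,3.92390) → (-2.35,3.92)
v8: (-2.5,1.5) → rotate → (-2.89258,0.36470) → ×s → (-3.28147,0.41373) → (-3.28,0.41)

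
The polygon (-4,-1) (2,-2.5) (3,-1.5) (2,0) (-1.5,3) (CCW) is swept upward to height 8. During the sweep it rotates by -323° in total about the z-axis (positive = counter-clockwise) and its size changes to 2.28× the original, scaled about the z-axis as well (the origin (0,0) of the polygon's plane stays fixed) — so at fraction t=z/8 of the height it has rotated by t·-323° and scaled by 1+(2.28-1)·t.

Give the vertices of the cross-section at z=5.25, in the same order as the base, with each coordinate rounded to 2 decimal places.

t = z/height = 5.25/8 = 0.65625
s = 1 + (scale-1)·z/height = 1 + (2.28-1)·5.25/8 = 1.840000
θ = twist·z/height = -323°·5.25/8 = -211.9688° = -3.699553 rad
cos θ = -0.848337, sin θ = 0.529457 (intermediates below are computed at full precision and shown rounded to 5 d.p.)
v1: (-4,-1) → rotate → (3.92280,-1.26949) → ×s → (7.21796,-2.33586) → (7.22,-2.34)
v2: (2,-2.5) → rotate → (-0.37303,3.17976) → ×s → (-0.68638,5.85075) → (-0.69,5.85)
v3: (3,-1.5) → rotate → (-1.75083,2.86088) → ×s → (-3.22152,5.26401) → (-3.22,5.26)
v4: (2,0) → rotate → (-1.69667,1.05891) → ×s → (-3.12188,1.94840) → (-3.12,1.95)
v5: (-1.5,3) → rotate → (-0.31586,-3.33920) → ×s → (-0.58119,-6.14412) → (-0.58,-6.14)

Cross-section at z=5.25: (7.22,-2.34) (-0.69,5.85) (-3.22,5.26) (-3.12,1.95) (-0.58,-6.14)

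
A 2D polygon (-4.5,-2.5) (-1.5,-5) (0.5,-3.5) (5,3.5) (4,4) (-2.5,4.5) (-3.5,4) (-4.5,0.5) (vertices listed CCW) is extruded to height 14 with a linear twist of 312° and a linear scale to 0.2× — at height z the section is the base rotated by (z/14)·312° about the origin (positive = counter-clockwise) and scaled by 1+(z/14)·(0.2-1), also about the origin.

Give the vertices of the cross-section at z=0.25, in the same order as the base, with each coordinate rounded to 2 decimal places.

t = z/height = 0.25/14 = 0.0178571
s = 1 + (scale-1)·z/height = 1 + (0.2-1)·0.25/14 = 0.985714
θ = twist·z/height = 312°·0.25/14 = 5.5714° = 0.097240 rad
cos θ = 0.995276, sin θ = 0.097087 (intermediates below are computed at full precision and shown rounded to 5 d.p.)
v1: (-4.5,-2.5) → rotate → (-4.23603,-2.92508) → ×s → (-4.17551,-2.88329) → (-4.18,-2.88)
v2: (-1.5,-5) → rotate → (-1.00748,-5.12201) → ×s → (-0.99309,-5.04884) → (-0.99,-5.05)
v3: (0.5,-3.5) → rotate → (0.83744,-3.43492) → ×s → (0.82548,-3.38585) → (0.83,-3.39)
v4: (5,3.5) → rotate → (4.63658,3.96890) → ×s → (4.57034,3.91220) → (4.57,3.91)
v5: (4,4) → rotate → (3.59276,4.36945) → ×s → (3.54143,4.30703) → (3.54,4.31)
v6: (-2.5,4.5) → rotate → (-2.92508,4.23603) → ×s → (-2.88329,4.17551) → (-2.88,4.18)
v7: (-3.5,4) → rotate → (-3.87181,3.64130) → ×s → (-3.81650,3.58928) → (-3.82,3.59)
v8: (-4.5,0.5) → rotate → (-4.52729,0.06075) → ×s → (-4.46261,0.05988) → (-4.46,0.06)

Cross-section at z=0.25: (-4.18,-2.88) (-0.99,-5.05) (0.83,-3.39) (4.57,3.91) (3.54,4.31) (-2.88,4.18) (-3.82,3.59) (-4.46,0.06)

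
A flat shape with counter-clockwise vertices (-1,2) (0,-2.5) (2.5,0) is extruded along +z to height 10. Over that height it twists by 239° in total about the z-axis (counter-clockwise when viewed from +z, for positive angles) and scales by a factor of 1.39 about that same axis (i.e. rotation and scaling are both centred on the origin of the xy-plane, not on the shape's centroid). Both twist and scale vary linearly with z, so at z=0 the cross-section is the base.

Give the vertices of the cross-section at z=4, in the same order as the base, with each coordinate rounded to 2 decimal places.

t = z/height = 4/10 = 0.4
s = 1 + (scale-1)·z/height = 1 + (1.39-1)·4/10 = 1.156000
θ = twist·z/height = 239°·4/10 = 95.6000° = 1.668535 rad
cos θ = -0.097583, sin θ = 0.995227 (intermediates below are computed at full precision and shown rounded to 5 d.p.)
v1: (-1,2) → rotate → (-1.89287,-1.19039) → ×s → (-2.18816,-1.37609) → (-2.19,-1.38)
v2: (0,-2.5) → rotate → (2.48807,0.24396) → ×s → (2.87621,0.28201) → (2.88,0.28)
v3: (2.5,0) → rotate → (-0.24396,2.48807) → ×s → (-0.28201,2.87621) → (-0.28,2.88)

Cross-section at z=4: (-2.19,-1.38) (2.88,0.28) (-0.28,2.88)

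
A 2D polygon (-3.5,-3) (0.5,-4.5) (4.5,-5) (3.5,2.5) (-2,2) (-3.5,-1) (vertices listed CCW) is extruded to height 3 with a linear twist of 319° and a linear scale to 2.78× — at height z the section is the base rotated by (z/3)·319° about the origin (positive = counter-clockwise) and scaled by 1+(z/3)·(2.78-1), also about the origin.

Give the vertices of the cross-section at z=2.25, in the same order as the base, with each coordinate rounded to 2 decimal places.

t = z/height = 2.25/3 = 0.75
s = 1 + (scale-1)·z/height = 1 + (2.78-1)·2.25/3 = 2.335000
θ = twist·z/height = 319°·2.25/3 = 239.2500° = 4.175700 rad
cos θ = -0.511293, sin θ = -0.859406 (intermediates below are computed at full precision and shown rounded to 5 d.p.)
v1: (-3.5,-3) → rotate → (-0.78869,4.54180) → ×s → (-1.84160,10.60511) → (-1.84,10.61)
v2: (0.5,-4.5) → rotate → (-4.12298,1.87112) → ×s → (-9.62715,4.36906) → (-9.63,4.37)
v3: (4.5,-5) → rotate → (-6.59785,-1.31086) → ×s → (-15.40598,-3.06087) → (-15.41,-3.06)
v4: (3.5,2.5) → rotate → (0.35899,-4.28616) → ×s → (0.83824,-10.00817) → (0.84,-10.01)
v5: (-2,2) → rotate → (2.74140,0.69623) → ×s → (6.40117,1.62569) → (6.40,1.63)
v6: (-3.5,-1) → rotate → (0.93012,3.51922) → ×s → (2.17183,8.21737) → (2.17,8.22)

Cross-section at z=2.25: (-1.84,10.61) (-9.63,4.37) (-15.41,-3.06) (0.84,-10.01) (6.40,1.63) (2.17,8.22)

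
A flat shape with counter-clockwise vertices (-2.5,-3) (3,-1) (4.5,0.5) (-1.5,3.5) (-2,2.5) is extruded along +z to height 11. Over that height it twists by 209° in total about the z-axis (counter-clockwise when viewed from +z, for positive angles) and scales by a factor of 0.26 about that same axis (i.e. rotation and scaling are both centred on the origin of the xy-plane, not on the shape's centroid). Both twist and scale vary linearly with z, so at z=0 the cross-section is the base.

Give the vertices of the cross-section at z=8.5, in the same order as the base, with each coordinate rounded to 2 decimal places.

Cross-section at z=8.5: (1.42,0.88) (-1.08,0.81) (-1.90,0.41) (0.13,-1.62) (0.47,-1.29)

t = z/height = 8.5/11 = 0.772727
s = 1 + (scale-1)·z/height = 1 + (0.26-1)·8.5/11 = 0.428182
θ = twist·z/height = 209°·8.5/11 = 161.5000° = 2.818707 rad
cos θ = -0.948324, sin θ = 0.317305 (intermediates below are computed at full precision and shown rounded to 5 d.p.)
v1: (-2.5,-3) → rotate → (3.32272,2.05171) → ×s → (1.42273,0.87850) → (1.42,0.88)
v2: (3,-1) → rotate → (-2.52767,1.90024) → ×s → (-1.08230,0.81365) → (-1.08,0.81)
v3: (4.5,0.5) → rotate → (-4.42611,0.95371) → ×s → (-1.89518,0.40836) → (-1.90,0.41)
v4: (-1.5,3.5) → rotate → (0.31192,-3.79509) → ×s → (0.13356,-1.62499) → (0.13,-1.62)
v5: (-2,2.5) → rotate → (1.10339,-3.00542) → ×s → (0.47245,-1.28687) → (0.47,-1.29)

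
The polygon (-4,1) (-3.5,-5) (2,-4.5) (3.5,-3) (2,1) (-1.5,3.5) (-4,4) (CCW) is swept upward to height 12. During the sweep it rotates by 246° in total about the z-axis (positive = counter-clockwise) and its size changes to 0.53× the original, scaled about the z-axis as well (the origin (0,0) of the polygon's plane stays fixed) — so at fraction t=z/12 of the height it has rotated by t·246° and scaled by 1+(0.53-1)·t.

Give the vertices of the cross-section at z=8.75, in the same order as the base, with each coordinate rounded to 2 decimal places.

t = z/height = 8.75/12 = 0.729167
s = 1 + (scale-1)·z/height = 1 + (0.53-1)·8.75/12 = 0.657292
θ = twist·z/height = 246°·8.75/12 = 179.3750° = 3.130684 rad
cos θ = -0.999941, sin θ = 0.010908 (intermediates below are computed at full precision and shown rounded to 5 d.p.)
v1: (-4,1) → rotate → (3.98885,-1.04357) → ×s → (2.62184,-0.68593) → (2.62,-0.69)
v2: (-3.5,-5) → rotate → (3.55433,4.96152) → ×s → (2.33623,3.26117) → (2.34,3.26)
v3: (2,-4.5) → rotate → (-1.95079,4.52155) → ×s → (-1.28224,2.97198) → (-1.28,2.97)
v4: (3.5,-3) → rotate → (-3.46707,3.03800) → ×s → (-2.27887,1.99685) → (-2.28,2.00)
v5: (2,1) → rotate → (-2.01079,-0.97812) → ×s → (-1.32167,-0.64291) → (-1.32,-0.64)
v6: (-1.5,3.5) → rotate → (1.46173,-3.51615) → ×s → (0.96078,-2.31114) → (0.96,-2.31)
v7: (-4,4) → rotate → (3.95613,-4.04339) → ×s → (2.60033,-2.65769) → (2.60,-2.66)

Cross-section at z=8.75: (2.62,-0.69) (2.34,3.26) (-1.28,2.97) (-2.28,2.00) (-1.32,-0.64) (0.96,-2.31) (2.60,-2.66)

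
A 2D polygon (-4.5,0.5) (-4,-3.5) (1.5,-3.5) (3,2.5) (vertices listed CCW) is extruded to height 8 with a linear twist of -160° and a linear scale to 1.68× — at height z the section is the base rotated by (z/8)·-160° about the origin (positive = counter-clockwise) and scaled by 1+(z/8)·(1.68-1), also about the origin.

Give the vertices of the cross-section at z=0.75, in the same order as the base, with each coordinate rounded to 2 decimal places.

t = z/height = 0.75/8 = 0.09375
s = 1 + (scale-1)·z/height = 1 + (1.68-1)·0.75/8 = 1.063750
θ = twist·z/height = -160°·0.75/8 = -15.0000° = -0.261799 rad
cos θ = 0.965926, sin θ = -0.258819 (intermediates below are computed at full precision and shown rounded to 5 d.p.)
v1: (-4.5,0.5) → rotate → (-4.21726,1.64765) → ×s → (-4.48611,1.75269) → (-4.49,1.75)
v2: (-4,-3.5) → rotate → (-4.76957,-2.34546) → ×s → (-5.07363,-2.49499) → (-5.07,-2.49)
v3: (1.5,-3.5) → rotate → (0.54302,-3.76897) → ×s → (0.57764,-4.00924) → (0.58,-4.01)
v4: (3,2.5) → rotate → (3.54483,1.63836) → ×s → (3.77081,1.74280) → (3.77,1.74)

Cross-section at z=0.75: (-4.49,1.75) (-5.07,-2.49) (0.58,-4.01) (3.77,1.74)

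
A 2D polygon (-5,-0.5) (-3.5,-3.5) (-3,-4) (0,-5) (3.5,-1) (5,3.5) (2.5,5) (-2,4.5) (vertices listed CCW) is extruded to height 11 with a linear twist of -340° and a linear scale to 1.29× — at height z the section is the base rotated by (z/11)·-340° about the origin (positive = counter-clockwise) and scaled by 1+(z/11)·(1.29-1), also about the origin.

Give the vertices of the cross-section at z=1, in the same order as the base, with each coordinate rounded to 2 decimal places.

Cross-section at z=1: (-4.67,2.20) (-4.93,-1.24) (-4.75,-1.94) (-2.64,-4.40) (2.55,-2.73) (6.25,0.45) (4.84,3.08) (0.61,5.02)

t = z/height = 1/11 = 0.0909091
s = 1 + (scale-1)·z/height = 1 + (1.29-1)·1/11 = 1.026364
θ = twist·z/height = -340°·1/11 = -30.9091° = -0.539465 rad
cos θ = 0.857983, sin θ = -0.513677 (intermediates below are computed at full precision and shown rounded to 5 d.p.)
v1: (-5,-0.5) → rotate → (-4.54676,2.13940) → ×s → (-4.66662,2.19580) → (-4.67,2.20)
v2: (-3.5,-3.5) → rotate → (-4.80081,-1.20507) → ×s → (-4.92738,-1.23684) → (-4.93,-1.24)
v3: (-3,-4) → rotate → (-4.62866,-1.89090) → ×s → (-4.75069,-1.94075) → (-4.75,-1.94)
v4: (0,-5) → rotate → (-2.56839,-4.28992) → ×s → (-2.63610,-4.40301) → (-2.64,-4.40)
v5: (3.5,-1) → rotate → (2.48926,-2.65585) → ×s → (2.55489,-2.72587) → (2.55,-2.73)
v6: (5,3.5) → rotate → (6.08779,0.43455) → ×s → (6.24828,0.44601) → (6.25,0.45)
v7: (2.5,5) → rotate → (4.71335,3.00572) → ×s → (4.83761,3.08497) → (4.84,3.08)
v8: (-2,4.5) → rotate → (0.59558,4.88828) → ×s → (0.61128,5.01715) → (0.61,5.02)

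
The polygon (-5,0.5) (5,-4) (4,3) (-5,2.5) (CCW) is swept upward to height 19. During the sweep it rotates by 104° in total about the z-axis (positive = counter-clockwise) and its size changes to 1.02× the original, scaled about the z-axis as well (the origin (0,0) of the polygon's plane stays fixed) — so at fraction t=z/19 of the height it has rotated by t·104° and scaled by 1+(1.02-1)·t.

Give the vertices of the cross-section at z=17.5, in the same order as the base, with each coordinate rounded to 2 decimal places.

t = z/height = 17.5/19 = 0.921053
s = 1 + (scale-1)·z/height = 1 + (1.02-1)·17.5/19 = 1.018421
θ = twist·z/height = 104°·17.5/19 = 95.7895° = 1.671842 rad
cos θ = -0.100874, sin θ = 0.994899 (intermediates below are computed at full precision and shown rounded to 5 d.p.)
v1: (-5,0.5) → rotate → (0.00692,-5.02493) → ×s → (0.00705,-5.11750) → (0.01,-5.12)
v2: (5,-4) → rotate → (3.47523,5.37799) → ×s → (3.53925,5.47706) → (3.54,5.48)
v3: (4,3) → rotate → (-3.38819,3.67698) → ×s → (-3.45061,3.74471) → (-3.45,3.74)
v4: (-5,2.5) → rotate → (-1.98288,-5.22668) → ×s → (-2.01941,-5.32296) → (-2.02,-5.32)

Cross-section at z=17.5: (0.01,-5.12) (3.54,5.48) (-3.45,3.74) (-2.02,-5.32)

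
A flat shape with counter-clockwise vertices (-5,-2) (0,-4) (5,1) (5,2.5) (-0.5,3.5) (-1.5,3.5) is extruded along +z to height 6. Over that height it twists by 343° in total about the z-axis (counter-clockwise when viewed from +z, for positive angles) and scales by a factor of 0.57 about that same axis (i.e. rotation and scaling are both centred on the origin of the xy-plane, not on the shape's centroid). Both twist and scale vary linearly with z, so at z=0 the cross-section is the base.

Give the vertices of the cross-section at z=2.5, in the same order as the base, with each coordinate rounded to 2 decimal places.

Cross-section at z=2.5: (4.26,-1.17) (1.98,2.62) (-3.77,1.82) (-4.51,0.84) (-1.40,-2.54) (-0.75,-3.03)

t = z/height = 2.5/6 = 0.416667
s = 1 + (scale-1)·z/height = 1 + (0.57-1)·2.5/6 = 0.820833
θ = twist·z/height = 343°·2.5/6 = 142.9167° = 2.494366 rad
cos θ = -0.797759, sin θ = 0.602976 (intermediates below are computed at full precision and shown rounded to 5 d.p.)
v1: (-5,-2) → rotate → (5.19475,-1.41936) → ×s → (4.26402,-1.16506) → (4.26,-1.17)
v2: (0,-4) → rotate → (2.41190,3.19104) → ×s → (1.97977,2.61931) → (1.98,2.62)
v3: (5,1) → rotate → (-4.59177,2.21712) → ×s → (-3.76908,1.81989) → (-3.77,1.82)
v4: (5,2.5) → rotate → (-5.49624,1.02048) → ×s → (-4.51149,0.83765) → (-4.51,0.84)
v5: (-0.5,3.5) → rotate → (-1.71154,-3.09365) → ×s → (-1.40489,-2.53937) → (-1.40,-2.54)
v6: (-1.5,3.5) → rotate → (-0.91378,-3.69662) → ×s → (-0.75006,-3.03431) → (-0.75,-3.03)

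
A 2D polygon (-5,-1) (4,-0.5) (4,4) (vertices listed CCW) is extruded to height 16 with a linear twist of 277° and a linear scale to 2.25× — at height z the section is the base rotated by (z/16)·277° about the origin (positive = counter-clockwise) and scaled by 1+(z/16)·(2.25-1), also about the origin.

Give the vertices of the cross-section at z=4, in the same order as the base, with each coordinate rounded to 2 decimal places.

t = z/height = 4/16 = 0.25
s = 1 + (scale-1)·z/height = 1 + (2.25-1)·4/16 = 1.312500
θ = twist·z/height = 277°·4/16 = 69.2500° = 1.208641 rad
cos θ = 0.354291, sin θ = 0.935135 (intermediates below are computed at full precision and shown rounded to 5 d.p.)
v1: (-5,-1) → rotate → (-0.83632,-5.02997) → ×s → (-1.09767,-6.60183) → (-1.10,-6.60)
v2: (4,-0.5) → rotate → (1.88473,3.56340) → ×s → (2.47371,4.67696) → (2.47,4.68)
v3: (4,4) → rotate → (-2.32338,5.15770) → ×s → (-3.04943,6.76949) → (-3.05,6.77)

Cross-section at z=4: (-1.10,-6.60) (2.47,4.68) (-3.05,6.77)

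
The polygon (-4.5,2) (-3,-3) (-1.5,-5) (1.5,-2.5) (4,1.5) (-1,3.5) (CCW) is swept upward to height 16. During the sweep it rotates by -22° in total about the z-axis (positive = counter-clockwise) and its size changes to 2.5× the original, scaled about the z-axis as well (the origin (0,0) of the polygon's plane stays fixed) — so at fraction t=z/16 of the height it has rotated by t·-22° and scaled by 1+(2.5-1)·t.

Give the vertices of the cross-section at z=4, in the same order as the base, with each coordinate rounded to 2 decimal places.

Cross-section at z=4: (-5.90,3.33) (-4.50,-3.71) (-2.71,-6.65) (1.72,-3.62) (5.67,1.53) (-0.91,4.92)

t = z/height = 4/16 = 0.25
s = 1 + (scale-1)·z/height = 1 + (2.5-1)·4/16 = 1.375000
θ = twist·z/height = -22°·4/16 = -5.5000° = -0.095993 rad
cos θ = 0.995396, sin θ = -0.095846 (intermediates below are computed at full precision and shown rounded to 5 d.p.)
v1: (-4.5,2) → rotate → (-4.28759,2.42210) → ×s → (-5.89544,3.33039) → (-5.90,3.33)
v2: (-3,-3) → rotate → (-3.27373,-2.69865) → ×s → (-4.50137,-3.71065) → (-4.50,-3.71)
v3: (-1.5,-5) → rotate → (-1.97232,-4.83321) → ×s → (-2.71194,-6.64567) → (-2.71,-6.65)
v4: (1.5,-2.5) → rotate → (1.25348,-2.63226) → ×s → (1.72353,-3.61936) → (1.72,-3.62)
v5: (4,1.5) → rotate → (4.12535,1.10971) → ×s → (5.67236,1.52585) → (5.67,1.53)
v6: (-1,3.5) → rotate → (-0.65994,3.57973) → ×s → (-0.90741,4.92213) → (-0.91,4.92)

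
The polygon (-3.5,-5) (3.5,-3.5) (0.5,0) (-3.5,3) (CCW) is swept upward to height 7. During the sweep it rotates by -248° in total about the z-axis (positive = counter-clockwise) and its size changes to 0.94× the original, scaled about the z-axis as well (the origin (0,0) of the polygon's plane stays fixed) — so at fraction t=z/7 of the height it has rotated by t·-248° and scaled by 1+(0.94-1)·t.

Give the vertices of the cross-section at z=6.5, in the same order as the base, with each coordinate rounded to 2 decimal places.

Cross-section at z=6.5: (5.74,0.47) (0.43,4.65) (-0.30,0.36) (-0.07,-4.35)

t = z/height = 6.5/7 = 0.928571
s = 1 + (scale-1)·z/height = 1 + (0.94-1)·6.5/7 = 0.944286
θ = twist·z/height = -248°·6.5/7 = -230.2857° = -4.019244 rad
cos θ = -0.638960, sin θ = 0.769240 (intermediates below are computed at full precision and shown rounded to 5 d.p.)
v1: (-3.5,-5) → rotate → (6.08256,0.50246) → ×s → (5.74367,0.47446) → (5.74,0.47)
v2: (3.5,-3.5) → rotate → (0.45598,4.92870) → ×s → (0.43058,4.65410) → (0.43,4.65)
v3: (0.5,0) → rotate → (-0.31948,0.38462) → ×s → (-0.30168,0.36319) → (-0.30,0.36)
v4: (-3.5,3) → rotate → (-0.07136,-4.60922) → ×s → (-0.06739,-4.35242) → (-0.07,-4.35)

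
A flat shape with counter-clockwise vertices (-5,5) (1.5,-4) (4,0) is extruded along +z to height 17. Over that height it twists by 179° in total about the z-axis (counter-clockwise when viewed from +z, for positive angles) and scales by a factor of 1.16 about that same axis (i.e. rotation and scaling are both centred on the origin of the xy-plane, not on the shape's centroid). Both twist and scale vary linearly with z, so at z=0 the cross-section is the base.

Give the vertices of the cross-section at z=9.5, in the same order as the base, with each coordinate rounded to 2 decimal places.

t = z/height = 9.5/17 = 0.558824
s = 1 + (scale-1)·z/height = 1 + (1.16-1)·9.5/17 = 1.089412
θ = twist·z/height = 179°·9.5/17 = 100.0294° = 1.745843 rad
cos θ = -0.174154, sin θ = 0.984718 (intermediates below are computed at full precision and shown rounded to 5 d.p.)
v1: (-5,5) → rotate → (-4.05282,-5.79436) → ×s → (-4.41519,-6.31244) → (-4.42,-6.31)
v2: (1.5,-4) → rotate → (3.67764,2.17369) → ×s → (4.00647,2.36805) → (4.01,2.37)
v3: (4,0) → rotate → (-0.69661,3.93887) → ×s → (-0.75890,4.29106) → (-0.76,4.29)

Cross-section at z=9.5: (-4.42,-6.31) (4.01,2.37) (-0.76,4.29)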